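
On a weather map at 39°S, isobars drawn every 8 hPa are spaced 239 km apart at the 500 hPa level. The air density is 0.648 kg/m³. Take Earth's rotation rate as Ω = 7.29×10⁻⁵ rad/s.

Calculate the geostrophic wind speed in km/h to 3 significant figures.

Coriolis parameter at 39°S:
f = 2Ω sin φ = 2 × 7.29×10⁻⁵ × sin 39° = 9.18×10⁻⁵ s⁻¹
Pressure gradient: |∂P/∂n| = 800 Pa / 239000 m = 3.35×10⁻³ Pa/m
Geostrophic balance (pressure-gradient force = Coriolis force):
V_g = (1/(fρ)) |∂P/∂n| = 3.35×10⁻³ / (9.18×10⁻⁵ × 0.648) = 56.3 m/s
Converting: 56.3 m/s × 3.6 = 203 km/h

203 km/h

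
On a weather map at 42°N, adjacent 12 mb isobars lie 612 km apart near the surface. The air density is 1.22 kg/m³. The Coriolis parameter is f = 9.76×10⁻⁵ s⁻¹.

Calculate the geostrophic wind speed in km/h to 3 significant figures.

Pressure gradient: |∂P/∂n| = 1200 Pa / 612000 m = 1.96×10⁻³ Pa/m
Geostrophic balance (pressure-gradient force = Coriolis force):
V_g = (1/(fρ)) |∂P/∂n| = 1.96×10⁻³ / (9.76×10⁻⁵ × 1.22) = 16.5 m/s
Converting: 16.5 m/s × 3.6 = 59.3 km/h

59.3 km/h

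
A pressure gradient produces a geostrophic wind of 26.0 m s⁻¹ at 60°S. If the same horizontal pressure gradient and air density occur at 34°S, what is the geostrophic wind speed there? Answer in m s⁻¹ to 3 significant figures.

40.3 m s⁻¹

With the same pressure gradient and density, V_g ∝ 1/f ∝ 1/sin φ.
V₂ = V₁ · sin φ₁ / sin φ₂ = 26.0 × sin 60° / sin 34°
V₂ = 26.0 × 0.8660/0.5592 = 40.3 m s⁻¹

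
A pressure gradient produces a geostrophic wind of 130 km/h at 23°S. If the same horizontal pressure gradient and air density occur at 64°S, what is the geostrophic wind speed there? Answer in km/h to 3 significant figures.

56.5 km/h

With the same pressure gradient and density, V_g ∝ 1/f ∝ 1/sin φ.
V₂ = V₁ · sin φ₁ / sin φ₂ = 130 × sin 23° / sin 64°
V₂ = 130 × 0.3907/0.8988 = 56.5 km/h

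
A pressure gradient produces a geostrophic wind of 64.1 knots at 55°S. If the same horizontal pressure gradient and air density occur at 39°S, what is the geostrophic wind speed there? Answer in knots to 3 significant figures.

83.4 knots

With the same pressure gradient and density, V_g ∝ 1/f ∝ 1/sin φ.
V₂ = V₁ · sin φ₁ / sin φ₂ = 64.1 × sin 55° / sin 39°
V₂ = 64.1 × 0.8192/0.6293 = 83.4 knots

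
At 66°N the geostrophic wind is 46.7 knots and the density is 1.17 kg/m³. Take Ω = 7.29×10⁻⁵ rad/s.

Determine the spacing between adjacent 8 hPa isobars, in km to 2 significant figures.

Coriolis parameter at 66°N:
f = 2Ω sin φ = 2 × 7.29×10⁻⁵ × sin 66° = 1.33×10⁻⁴ s⁻¹
Wind speed in SI: 46.7 knots = 24.0 m/s
Geostrophic balance rearranged: |∂P/∂n| = f ρ V_g
|∂P/∂n| = 1.33×10⁻⁴ × 1.17 × 24.0 = 3.74×10⁻³ Pa/m
Isobar spacing: Δn = ΔP/|∂P/∂n| = 800 Pa / 3.74×10⁻³ Pa/m = 213679 m ≈ 210 km

210 km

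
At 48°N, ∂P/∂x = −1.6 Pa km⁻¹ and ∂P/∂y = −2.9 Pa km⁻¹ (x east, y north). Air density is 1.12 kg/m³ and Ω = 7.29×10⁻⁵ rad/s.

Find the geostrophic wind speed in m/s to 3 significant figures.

Coriolis parameter at 48°N:
f = 2Ω sin φ = 2 × 7.29×10⁻⁵ × sin 48° = 1.08×10⁻⁴ s⁻¹
Component geostrophic relations (x east, y north):
u_g = −(1/(fρ)) ∂P/∂y,  v_g = (1/(fρ)) ∂P/∂x
u_g = −(−2.9×10⁻³)/(1.08×10⁻⁴ × 1.12) = 23.9 m/s;  v_g = (−1.6×10⁻³)/(1.08×10⁻⁴ × 1.12) = −13.2 m/s
|V_g| = √(u_g² + v_g²) = 27.3 m/s

27.3 m/s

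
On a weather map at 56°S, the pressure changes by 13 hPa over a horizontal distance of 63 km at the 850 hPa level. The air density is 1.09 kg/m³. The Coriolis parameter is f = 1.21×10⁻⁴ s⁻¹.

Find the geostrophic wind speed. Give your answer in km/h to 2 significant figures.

560 km/h

Pressure gradient: |∂P/∂n| = 1300 Pa / 63000 m = 2.06×10⁻² Pa/m
Geostrophic balance (pressure-gradient force = Coriolis force):
V_g = (1/(fρ)) |∂P/∂n| = 2.06×10⁻² / (1.21×10⁻⁴ × 1.09) = 156 m/s
Converting: 156 m/s × 3.6 = 560 km/h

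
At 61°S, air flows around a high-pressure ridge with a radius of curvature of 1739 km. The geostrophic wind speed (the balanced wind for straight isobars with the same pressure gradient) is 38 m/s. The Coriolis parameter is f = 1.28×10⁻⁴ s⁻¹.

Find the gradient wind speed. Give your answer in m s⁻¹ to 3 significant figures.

Around a high, pressure-gradient force acts outward with centrifugal, so Coriolis balances both:
fV = (1/ρ)|∂P/∂n| + V²/R  →  V² − fR·V + fR·V_g = 0
With fR = 1.28×10⁻⁴ × 1739×10³ m = 223 m/s:
V = [fR − √((fR)² − 4 fR V_g)]/2 = [223 − √(223² − 4×223×38)]/2 = 48.6 m/s
Supergeostrophic (V > V_g = 38 m/s), as expected around a high.

48.6 m s⁻¹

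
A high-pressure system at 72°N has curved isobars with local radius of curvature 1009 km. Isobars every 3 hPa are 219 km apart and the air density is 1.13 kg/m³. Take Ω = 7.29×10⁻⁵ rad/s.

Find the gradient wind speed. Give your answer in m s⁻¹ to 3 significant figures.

9.37 m s⁻¹

Coriolis parameter at 72°N:
f = 2Ω sin φ = 2 × 7.29×10⁻⁵ × sin 72° = 1.39×10⁻⁴ s⁻¹
Pressure gradient: |∂P/∂n| = 300 Pa / 219000 m = 1.37×10⁻³ Pa/m
Geostrophic speed: V_g = |∂P/∂n|/(fρ) = 1.37×10⁻³/(1.39×10⁻⁴ × 1.13) = 8.74 m/s
Around a high, pressure-gradient force acts outward with centrifugal, so Coriolis balances both:
fV = (1/ρ)|∂P/∂n| + V²/R  →  V² − fR·V + fR·V_g = 0
With fR = 1.39×10⁻⁴ × 1009×10³ m = 140 m/s:
V = [fR − √((fR)² − 4 fR V_g)]/2 = [140 − √(140² − 4×140×8.74)]/2 = 9.37 m/s
Supergeostrophic (V > V_g = 8.74 m/s), as expected around a high.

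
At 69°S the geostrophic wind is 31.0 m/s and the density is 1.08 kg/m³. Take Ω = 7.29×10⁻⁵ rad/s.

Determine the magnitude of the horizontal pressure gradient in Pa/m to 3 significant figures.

Coriolis parameter at 69°S:
f = 2Ω sin φ = 2 × 7.29×10⁻⁵ × sin 69° = 1.36×10⁻⁴ s⁻¹
Geostrophic balance rearranged: |∂P/∂n| = f ρ V_g
|∂P/∂n| = 1.36×10⁻⁴ × 1.08 × 31.0 = 4.56×10⁻³ Pa/m

4.56×10⁻³ Pa/m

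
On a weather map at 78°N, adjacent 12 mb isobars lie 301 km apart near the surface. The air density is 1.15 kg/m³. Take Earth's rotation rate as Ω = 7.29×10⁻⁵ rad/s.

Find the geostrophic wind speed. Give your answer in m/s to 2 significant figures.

24 m/s

Coriolis parameter at 78°N:
f = 2Ω sin φ = 2 × 7.29×10⁻⁵ × sin 78° = 1.43×10⁻⁴ s⁻¹
Pressure gradient: |∂P/∂n| = 1200 Pa / 301000 m = 3.99×10⁻³ Pa/m
Geostrophic balance (pressure-gradient force = Coriolis force):
V_g = (1/(fρ)) |∂P/∂n| = 3.99×10⁻³ / (1.43×10⁻⁴ × 1.15) = 24.3 m/s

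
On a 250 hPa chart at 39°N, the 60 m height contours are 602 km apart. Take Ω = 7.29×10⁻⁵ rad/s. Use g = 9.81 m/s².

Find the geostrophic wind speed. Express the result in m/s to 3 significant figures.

Coriolis parameter at 39°N:
f = 2Ω sin φ = 2 × 7.29×10⁻⁵ × sin 39° = 9.18×10⁻⁵ s⁻¹
Height gradient: |∂Z/∂n| = 60 m / 602000 m = 9.97×10⁻⁵
On a pressure surface, geostrophic balance gives V_g = (g/f)|∂Z/∂n|:
V_g = 9.81 × 9.97×10⁻⁵ / 9.18×10⁻⁵ = 10.7 m/s

10.7 m/s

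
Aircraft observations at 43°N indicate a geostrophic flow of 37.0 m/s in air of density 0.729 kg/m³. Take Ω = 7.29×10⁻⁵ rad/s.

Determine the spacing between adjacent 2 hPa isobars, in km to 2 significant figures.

75 km

Coriolis parameter at 43°N:
f = 2Ω sin φ = 2 × 7.29×10⁻⁵ × sin 43° = 9.94×10⁻⁵ s⁻¹
Geostrophic balance rearranged: |∂P/∂n| = f ρ V_g
|∂P/∂n| = 9.94×10⁻⁵ × 0.729 × 37.0 = 2.68×10⁻³ Pa/m
Isobar spacing: Δn = ΔP/|∂P/∂n| = 200 Pa / 2.68×10⁻³ Pa/m = 74569 m ≈ 75 km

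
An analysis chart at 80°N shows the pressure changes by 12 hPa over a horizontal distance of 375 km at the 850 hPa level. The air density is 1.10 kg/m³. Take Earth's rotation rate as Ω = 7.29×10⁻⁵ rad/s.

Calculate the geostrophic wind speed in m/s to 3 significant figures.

Coriolis parameter at 80°N:
f = 2Ω sin φ = 2 × 7.29×10⁻⁵ × sin 80° = 1.44×10⁻⁴ s⁻¹
Pressure gradient: |∂P/∂n| = 1200 Pa / 375000 m = 3.20×10⁻³ Pa/m
Geostrophic balance (pressure-gradient force = Coriolis force):
V_g = (1/(fρ)) |∂P/∂n| = 3.20×10⁻³ / (1.44×10⁻⁴ × 1.10) = 20.3 m/s

20.3 m/s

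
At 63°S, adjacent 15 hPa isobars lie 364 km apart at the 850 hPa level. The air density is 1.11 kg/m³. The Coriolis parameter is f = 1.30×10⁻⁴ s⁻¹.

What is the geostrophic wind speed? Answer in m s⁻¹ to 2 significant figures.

Pressure gradient: |∂P/∂n| = 1500 Pa / 364000 m = 4.12×10⁻³ Pa/m
Geostrophic balance (pressure-gradient force = Coriolis force):
V_g = (1/(fρ)) |∂P/∂n| = 4.12×10⁻³ / (1.30×10⁻⁴ × 1.11) = 28.6 m/s

29 m s⁻¹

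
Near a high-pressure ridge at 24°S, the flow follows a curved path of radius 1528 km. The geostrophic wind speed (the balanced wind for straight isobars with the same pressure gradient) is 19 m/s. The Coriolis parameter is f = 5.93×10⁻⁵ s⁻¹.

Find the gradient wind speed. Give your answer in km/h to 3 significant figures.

97.6 km/h

Around a high, pressure-gradient force acts outward with centrifugal, so Coriolis balances both:
fV = (1/ρ)|∂P/∂n| + V²/R  →  V² − fR·V + fR·V_g = 0
With fR = 5.93×10⁻⁵ × 1528×10³ m = 90.6 m/s:
V = [fR − √((fR)² − 4 fR V_g)]/2 = [90.6 − √(90.6² − 4×90.6×19)]/2 = 27.1 m/s
Supergeostrophic (V > V_g = 19 m/s), as expected around a high.
Converting: 27.1 m/s × 3.6 = 97.6 km/h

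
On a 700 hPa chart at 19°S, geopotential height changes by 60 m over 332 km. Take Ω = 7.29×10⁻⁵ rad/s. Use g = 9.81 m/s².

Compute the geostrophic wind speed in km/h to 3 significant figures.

Coriolis parameter at 19°S:
f = 2Ω sin φ = 2 × 7.29×10⁻⁵ × sin 19° = 4.75×10⁻⁵ s⁻¹
Height gradient: |∂Z/∂n| = 60 m / 332000 m = 1.81×10⁻⁴
On a pressure surface, geostrophic balance gives V_g = (g/f)|∂Z/∂n|:
V_g = 9.81 × 1.81×10⁻⁴ / 4.75×10⁻⁵ = 37.3 m/s
Converting: 37.3 m/s × 3.6 = 134 km/h

134 km/h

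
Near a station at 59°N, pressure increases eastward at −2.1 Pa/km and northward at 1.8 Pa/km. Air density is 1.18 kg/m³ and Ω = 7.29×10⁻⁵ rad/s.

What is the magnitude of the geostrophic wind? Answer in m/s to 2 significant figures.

Coriolis parameter at 59°N:
f = 2Ω sin φ = 2 × 7.29×10⁻⁵ × sin 59° = 1.25×10⁻⁴ s⁻¹
Component geostrophic relations (x east, y north):
u_g = −(1/(fρ)) ∂P/∂y,  v_g = (1/(fρ)) ∂P/∂x
u_g = −(1.8×10⁻³)/(1.25×10⁻⁴ × 1.18) = −12.2 m/s;  v_g = (−2.1×10⁻³)/(1.25×10⁻⁴ × 1.18) = −14.2 m/s
|V_g| = √(u_g² + v_g²) = 18.8 m/s

19 m/s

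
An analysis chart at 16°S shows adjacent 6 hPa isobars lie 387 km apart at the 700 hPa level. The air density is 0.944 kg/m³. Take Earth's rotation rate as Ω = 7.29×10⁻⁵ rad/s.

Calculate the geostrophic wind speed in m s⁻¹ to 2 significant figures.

41 m s⁻¹

Coriolis parameter at 16°S:
f = 2Ω sin φ = 2 × 7.29×10⁻⁵ × sin 16° = 4.02×10⁻⁵ s⁻¹
Pressure gradient: |∂P/∂n| = 600 Pa / 387000 m = 1.55×10⁻³ Pa/m
Geostrophic balance (pressure-gradient force = Coriolis force):
V_g = (1/(fρ)) |∂P/∂n| = 1.55×10⁻³ / (4.02×10⁻⁵ × 0.944) = 40.9 m/s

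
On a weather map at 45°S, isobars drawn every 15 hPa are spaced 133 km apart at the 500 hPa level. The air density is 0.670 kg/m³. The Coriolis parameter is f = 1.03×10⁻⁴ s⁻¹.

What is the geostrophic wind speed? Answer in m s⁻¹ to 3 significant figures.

Pressure gradient: |∂P/∂n| = 1500 Pa / 133000 m = 1.13×10⁻² Pa/m
Geostrophic balance (pressure-gradient force = Coriolis force):
V_g = (1/(fρ)) |∂P/∂n| = 1.13×10⁻² / (1.03×10⁻⁴ × 0.670) = 163 m/s

163 m s⁻¹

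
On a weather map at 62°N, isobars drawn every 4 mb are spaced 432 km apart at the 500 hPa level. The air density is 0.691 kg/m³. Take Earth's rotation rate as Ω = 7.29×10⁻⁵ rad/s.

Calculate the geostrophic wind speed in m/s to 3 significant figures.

10.4 m/s

Coriolis parameter at 62°N:
f = 2Ω sin φ = 2 × 7.29×10⁻⁵ × sin 62° = 1.29×10⁻⁴ s⁻¹
Pressure gradient: |∂P/∂n| = 400 Pa / 432000 m = 9.26×10⁻⁴ Pa/m
Geostrophic balance (pressure-gradient force = Coriolis force):
V_g = (1/(fρ)) |∂P/∂n| = 9.26×10⁻⁴ / (1.29×10⁻⁴ × 0.691) = 10.4 m/s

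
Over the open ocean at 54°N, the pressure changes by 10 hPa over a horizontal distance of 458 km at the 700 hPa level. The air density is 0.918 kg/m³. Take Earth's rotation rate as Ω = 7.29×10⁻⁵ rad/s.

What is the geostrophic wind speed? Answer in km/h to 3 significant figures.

Coriolis parameter at 54°N:
f = 2Ω sin φ = 2 × 7.29×10⁻⁵ × sin 54° = 1.18×10⁻⁴ s⁻¹
Pressure gradient: |∂P/∂n| = 1000 Pa / 458000 m = 2.18×10⁻³ Pa/m
Geostrophic balance (pressure-gradient force = Coriolis force):
V_g = (1/(fρ)) |∂P/∂n| = 2.18×10⁻³ / (1.18×10⁻⁴ × 0.918) = 20.2 m/s
Converting: 20.2 m/s × 3.6 = 72.6 km/h

72.6 km/h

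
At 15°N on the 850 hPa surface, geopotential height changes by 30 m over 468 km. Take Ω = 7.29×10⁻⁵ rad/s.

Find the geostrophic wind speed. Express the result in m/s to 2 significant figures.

Coriolis parameter at 15°N:
f = 2Ω sin φ = 2 × 7.29×10⁻⁵ × sin 15° = 3.77×10⁻⁵ s⁻¹
Height gradient: |∂Z/∂n| = 30 m / 468000 m = 6.41×10⁻⁵
On a pressure surface, geostrophic balance gives V_g = (g/f)|∂Z/∂n|:
V_g = 9.81 × 6.41×10⁻⁵ / 3.77×10⁻⁵ = 16.7 m/s

17 m/s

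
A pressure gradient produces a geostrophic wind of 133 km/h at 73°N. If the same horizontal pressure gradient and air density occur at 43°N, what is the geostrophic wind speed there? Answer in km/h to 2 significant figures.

190 km/h

With the same pressure gradient and density, V_g ∝ 1/f ∝ 1/sin φ.
V₂ = V₁ · sin φ₁ / sin φ₂ = 133 × sin 73° / sin 43°
V₂ = 133 × 0.9563/0.6820 = 190 km/h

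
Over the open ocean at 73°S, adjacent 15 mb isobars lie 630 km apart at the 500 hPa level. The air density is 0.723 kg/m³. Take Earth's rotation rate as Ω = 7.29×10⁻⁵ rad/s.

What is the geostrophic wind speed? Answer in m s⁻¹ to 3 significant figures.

Coriolis parameter at 73°S:
f = 2Ω sin φ = 2 × 7.29×10⁻⁵ × sin 73° = 1.39×10⁻⁴ s⁻¹
Pressure gradient: |∂P/∂n| = 1500 Pa / 630000 m = 2.38×10⁻³ Pa/m
Geostrophic balance (pressure-gradient force = Coriolis force):
V_g = (1/(fρ)) |∂P/∂n| = 2.38×10⁻³ / (1.39×10⁻⁴ × 0.723) = 23.6 m/s

23.6 m s⁻¹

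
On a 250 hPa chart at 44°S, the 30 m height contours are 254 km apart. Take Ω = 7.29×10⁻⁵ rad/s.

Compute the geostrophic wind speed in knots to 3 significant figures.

22.2 knots

Coriolis parameter at 44°S:
f = 2Ω sin φ = 2 × 7.29×10⁻⁵ × sin 44° = 1.01×10⁻⁴ s⁻¹
Height gradient: |∂Z/∂n| = 30 m / 254000 m = 1.18×10⁻⁴
On a pressure surface, geostrophic balance gives V_g = (g/f)|∂Z/∂n|:
V_g = 9.81 × 1.18×10⁻⁴ / 1.01×10⁻⁴ = 11.4 m/s
Converting: 11.4 m/s × 1.944 = 22.2 knots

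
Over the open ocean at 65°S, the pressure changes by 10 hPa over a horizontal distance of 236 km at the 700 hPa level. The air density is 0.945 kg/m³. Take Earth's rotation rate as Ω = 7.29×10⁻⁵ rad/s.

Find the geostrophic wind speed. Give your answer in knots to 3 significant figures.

Coriolis parameter at 65°S:
f = 2Ω sin φ = 2 × 7.29×10⁻⁵ × sin 65° = 1.32×10⁻⁴ s⁻¹
Pressure gradient: |∂P/∂n| = 1000 Pa / 236000 m = 4.24×10⁻³ Pa/m
Geostrophic balance (pressure-gradient force = Coriolis force):
V_g = (1/(fρ)) |∂P/∂n| = 4.24×10⁻³ / (1.32×10⁻⁴ × 0.945) = 33.9 m/s
Converting: 33.9 m/s × 1.944 = 66.0 knots

66.0 knots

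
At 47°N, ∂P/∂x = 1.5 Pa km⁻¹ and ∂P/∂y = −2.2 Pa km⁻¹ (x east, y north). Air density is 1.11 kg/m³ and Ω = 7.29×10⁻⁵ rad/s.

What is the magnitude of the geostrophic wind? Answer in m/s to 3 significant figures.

Coriolis parameter at 47°N:
f = 2Ω sin φ = 2 × 7.29×10⁻⁵ × sin 47° = 1.07×10⁻⁴ s⁻¹
Component geostrophic relations (x east, y north):
u_g = −(1/(fρ)) ∂P/∂y,  v_g = (1/(fρ)) ∂P/∂x
u_g = −(−2.2×10⁻³)/(1.07×10⁻⁴ × 1.11) = 18.6 m/s;  v_g = (1.5×10⁻³)/(1.07×10⁻⁴ × 1.11) = 12.7 m/s
|V_g| = √(u_g² + v_g²) = 22.5 m/s

22.5 m/s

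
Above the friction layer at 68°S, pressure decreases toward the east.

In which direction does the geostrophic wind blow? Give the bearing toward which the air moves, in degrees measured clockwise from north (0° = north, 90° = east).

000°

The pressure-gradient force points toward the east (bearing 090°).
Geostrophic balance: in the Southern Hemisphere the Coriolis force deflects motion to the left, so the geostrophic wind blows 90° to the left of the pressure-gradient force (low pressure on the right).
Rotating 090° by 90° counterclockwise gives 000° — the wind blows toward the north.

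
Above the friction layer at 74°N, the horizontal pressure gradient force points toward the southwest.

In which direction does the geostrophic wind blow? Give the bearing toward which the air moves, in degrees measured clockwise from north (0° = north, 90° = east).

The pressure-gradient force points toward the southwest (bearing 225°).
Geostrophic balance: in the Northern Hemisphere the Coriolis force deflects motion to the right, so the geostrophic wind blows 90° to the right of the pressure-gradient force (low pressure on the left).
Rotating 225° by 90° clockwise gives 315° — the wind blows toward the northwest.

315°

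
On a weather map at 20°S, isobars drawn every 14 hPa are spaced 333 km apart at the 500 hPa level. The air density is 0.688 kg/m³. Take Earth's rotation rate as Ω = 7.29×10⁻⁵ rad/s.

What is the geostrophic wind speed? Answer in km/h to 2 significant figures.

Coriolis parameter at 20°S:
f = 2Ω sin φ = 2 × 7.29×10⁻⁵ × sin 20° = 4.99×10⁻⁵ s⁻¹
Pressure gradient: |∂P/∂n| = 1400 Pa / 333000 m = 4.20×10⁻³ Pa/m
Geostrophic balance (pressure-gradient force = Coriolis force):
V_g = (1/(fρ)) |∂P/∂n| = 4.20×10⁻³ / (4.99×10⁻⁵ × 0.688) = 123 m/s
Converting: 123 m/s × 3.6 = 440 km/h

440 km/h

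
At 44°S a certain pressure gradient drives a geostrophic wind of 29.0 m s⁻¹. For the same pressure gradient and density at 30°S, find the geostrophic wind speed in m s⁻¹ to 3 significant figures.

With the same pressure gradient and density, V_g ∝ 1/f ∝ 1/sin φ.
V₂ = V₁ · sin φ₁ / sin φ₂ = 29.0 × sin 44° / sin 30°
V₂ = 29.0 × 0.6947/0.5000 = 40.3 m s⁻¹

40.3 m s⁻¹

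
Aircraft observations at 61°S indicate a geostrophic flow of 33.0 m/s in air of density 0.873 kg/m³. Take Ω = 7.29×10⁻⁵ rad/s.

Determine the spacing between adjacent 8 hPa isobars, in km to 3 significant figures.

218 km

Coriolis parameter at 61°S:
f = 2Ω sin φ = 2 × 7.29×10⁻⁵ × sin 61° = 1.28×10⁻⁴ s⁻¹
Geostrophic balance rearranged: |∂P/∂n| = f ρ V_g
|∂P/∂n| = 1.28×10⁻⁴ × 0.873 × 33.0 = 3.67×10⁻³ Pa/m
Isobar spacing: Δn = ΔP/|∂P/∂n| = 800 Pa / 3.67×10⁻³ Pa/m = 217763 m ≈ 218 km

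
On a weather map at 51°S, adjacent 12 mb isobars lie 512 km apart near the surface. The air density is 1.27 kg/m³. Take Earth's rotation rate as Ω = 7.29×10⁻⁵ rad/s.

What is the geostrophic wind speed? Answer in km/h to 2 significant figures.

Coriolis parameter at 51°S:
f = 2Ω sin φ = 2 × 7.29×10⁻⁵ × sin 51° = 1.13×10⁻⁴ s⁻¹
Pressure gradient: |∂P/∂n| = 1200 Pa / 512000 m = 2.34×10⁻³ Pa/m
Geostrophic balance (pressure-gradient force = Coriolis force):
V_g = (1/(fρ)) |∂P/∂n| = 2.34×10⁻³ / (1.13×10⁻⁴ × 1.27) = 16.3 m/s
Converting: 16.3 m/s × 3.6 = 59 km/h

59 km/h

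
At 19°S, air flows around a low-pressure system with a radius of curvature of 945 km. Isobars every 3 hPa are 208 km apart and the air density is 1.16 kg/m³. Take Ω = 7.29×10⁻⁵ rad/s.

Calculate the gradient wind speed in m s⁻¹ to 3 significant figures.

Coriolis parameter at 19°S:
f = 2Ω sin φ = 2 × 7.29×10⁻⁵ × sin 19° = 4.75×10⁻⁵ s⁻¹
Pressure gradient: |∂P/∂n| = 300 Pa / 208000 m = 1.44×10⁻³ Pa/m
Geostrophic speed: V_g = |∂P/∂n|/(fρ) = 1.44×10⁻³/(4.75×10⁻⁵ × 1.16) = 26.2 m/s
Around a low, centrifugal force acts outward with Coriolis, so pressure-gradient force balances both:
(1/ρ)|∂P/∂n| = fV + V²/R  →  V² + fR·V − fR·V_g = 0
With fR = 4.75×10⁻⁵ × 945×10³ m = 44.9 m/s:
V = [−fR + √((fR)² + 4 fR V_g)]/2 = [−44.9 + √(44.9² + 4×44.9×26.2)]/2 = 18.5 m/s
Subgeostrophic (V < V_g = 26.2 m/s), as expected around a low.

18.5 m s⁻¹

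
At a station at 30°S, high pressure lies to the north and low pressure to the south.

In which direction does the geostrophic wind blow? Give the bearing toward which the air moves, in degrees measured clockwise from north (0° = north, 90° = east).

The pressure-gradient force points toward the south (bearing 180°).
Geostrophic balance: in the Southern Hemisphere the Coriolis force deflects motion to the left, so the geostrophic wind blows 90° to the left of the pressure-gradient force (low pressure on the right).
Rotating 180° by 90° counterclockwise gives 090° — the wind blows toward the east.

090°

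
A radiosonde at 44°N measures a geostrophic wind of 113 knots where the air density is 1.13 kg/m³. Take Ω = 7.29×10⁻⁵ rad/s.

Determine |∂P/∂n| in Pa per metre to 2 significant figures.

Coriolis parameter at 44°N:
f = 2Ω sin φ = 2 × 7.29×10⁻⁵ × sin 44° = 1.01×10⁻⁴ s⁻¹
Wind speed in SI: 113 knots = 58.1 m/s
Geostrophic balance rearranged: |∂P/∂n| = f ρ V_g
|∂P/∂n| = 1.01×10⁻⁴ × 1.13 × 58.1 = 6.65×10⁻³ Pa/m

6.7×10⁻³ Pa/m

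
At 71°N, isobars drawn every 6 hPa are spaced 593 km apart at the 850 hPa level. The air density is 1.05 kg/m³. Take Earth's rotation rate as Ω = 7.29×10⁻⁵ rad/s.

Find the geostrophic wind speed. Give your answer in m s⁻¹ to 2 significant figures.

7.0 m s⁻¹

Coriolis parameter at 71°N:
f = 2Ω sin φ = 2 × 7.29×10⁻⁵ × sin 71° = 1.38×10⁻⁴ s⁻¹
Pressure gradient: |∂P/∂n| = 600 Pa / 593000 m = 1.01×10⁻³ Pa/m
Geostrophic balance (pressure-gradient force = Coriolis force):
V_g = (1/(fρ)) |∂P/∂n| = 1.01×10⁻³ / (1.38×10⁻⁴ × 1.05) = 6.99 m/s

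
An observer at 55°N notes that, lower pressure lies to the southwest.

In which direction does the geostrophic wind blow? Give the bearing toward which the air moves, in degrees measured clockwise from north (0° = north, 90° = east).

315°

The pressure-gradient force points toward the southwest (bearing 225°).
Geostrophic balance: in the Northern Hemisphere the Coriolis force deflects motion to the right, so the geostrophic wind blows 90° to the right of the pressure-gradient force (low pressure on the left).
Rotating 225° by 90° clockwise gives 315° — the wind blows toward the northwest.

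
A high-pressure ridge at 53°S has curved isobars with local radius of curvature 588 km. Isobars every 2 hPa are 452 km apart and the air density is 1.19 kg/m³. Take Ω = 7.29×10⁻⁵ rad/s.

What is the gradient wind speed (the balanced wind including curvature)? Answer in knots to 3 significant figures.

6.53 knots

Coriolis parameter at 53°S:
f = 2Ω sin φ = 2 × 7.29×10⁻⁵ × sin 53° = 1.16×10⁻⁴ s⁻¹
Pressure gradient: |∂P/∂n| = 200 Pa / 452000 m = 4.42×10⁻⁴ Pa/m
Geostrophic speed: V_g = |∂P/∂n|/(fρ) = 4.42×10⁻⁴/(1.16×10⁻⁴ × 1.19) = 3.19 m/s
Around a high, pressure-gradient force acts outward with centrifugal, so Coriolis balances both:
fV = (1/ρ)|∂P/∂n| + V²/R  →  V² − fR·V + fR·V_g = 0
With fR = 1.16×10⁻⁴ × 588×10³ m = 68.5 m/s:
V = [fR − √((fR)² − 4 fR V_g)]/2 = [68.5 − √(68.5² − 4×68.5×3.19)]/2 = 3.36 m/s
Supergeostrophic (V > V_g = 3.19 m/s), as expected around a high.
Converting: 3.36 m/s × 1.944 = 6.53 knots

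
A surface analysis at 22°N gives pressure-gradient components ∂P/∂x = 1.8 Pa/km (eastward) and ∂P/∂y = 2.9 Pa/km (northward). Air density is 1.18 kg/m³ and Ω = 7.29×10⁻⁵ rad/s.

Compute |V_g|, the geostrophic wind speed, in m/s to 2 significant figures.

Coriolis parameter at 22°N:
f = 2Ω sin φ = 2 × 7.29×10⁻⁵ × sin 22° = 5.46×10⁻⁵ s⁻¹
Component geostrophic relations (x east, y north):
u_g = −(1/(fρ)) ∂P/∂y,  v_g = (1/(fρ)) ∂P/∂x
u_g = −(2.9×10⁻³)/(5.46×10⁻⁵ × 1.18) = −45.0 m/s;  v_g = (1.8×10⁻³)/(5.46×10⁻⁵ × 1.18) = 27.9 m/s
|V_g| = √(u_g² + v_g²) = 53.0 m/s

53 m/s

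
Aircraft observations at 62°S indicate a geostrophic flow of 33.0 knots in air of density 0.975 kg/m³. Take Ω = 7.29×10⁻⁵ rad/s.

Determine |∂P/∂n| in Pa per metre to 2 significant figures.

2.1×10⁻³ Pa/m

Coriolis parameter at 62°S:
f = 2Ω sin φ = 2 × 7.29×10⁻⁵ × sin 62° = 1.29×10⁻⁴ s⁻¹
Wind speed in SI: 33.0 knots = 17.0 m/s
Geostrophic balance rearranged: |∂P/∂n| = f ρ V_g
|∂P/∂n| = 1.29×10⁻⁴ × 0.975 × 17.0 = 2.13×10⁻³ Pa/m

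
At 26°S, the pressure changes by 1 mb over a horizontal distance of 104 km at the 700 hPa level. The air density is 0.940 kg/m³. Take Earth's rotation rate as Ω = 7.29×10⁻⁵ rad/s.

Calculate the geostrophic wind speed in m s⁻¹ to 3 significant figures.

Coriolis parameter at 26°S:
f = 2Ω sin φ = 2 × 7.29×10⁻⁵ × sin 26° = 6.39×10⁻⁵ s⁻¹
Pressure gradient: |∂P/∂n| = 100 Pa / 104000 m = 9.62×10⁻⁴ Pa/m
Geostrophic balance (pressure-gradient force = Coriolis force):
V_g = (1/(fρ)) |∂P/∂n| = 9.62×10⁻⁴ / (6.39×10⁻⁵ × 0.940) = 16.0 m/s

16.0 m s⁻¹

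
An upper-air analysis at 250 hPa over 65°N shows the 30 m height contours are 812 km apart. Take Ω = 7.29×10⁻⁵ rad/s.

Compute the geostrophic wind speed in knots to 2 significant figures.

Coriolis parameter at 65°N:
f = 2Ω sin φ = 2 × 7.29×10⁻⁵ × sin 65° = 1.32×10⁻⁴ s⁻¹
Height gradient: |∂Z/∂n| = 30 m / 812000 m = 3.69×10⁻⁵
On a pressure surface, geostrophic balance gives V_g = (g/f)|∂Z/∂n|:
V_g = 9.81 × 3.69×10⁻⁵ / 1.32×10⁻⁴ = 2.74 m/s
Converting: 2.74 m/s × 1.944 = 5.3 knots

5.3 knots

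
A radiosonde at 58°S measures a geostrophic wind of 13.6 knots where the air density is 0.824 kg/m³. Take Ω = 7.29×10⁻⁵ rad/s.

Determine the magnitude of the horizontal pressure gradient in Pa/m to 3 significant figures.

7.13×10⁻⁴ Pa/m

Coriolis parameter at 58°S:
f = 2Ω sin φ = 2 × 7.29×10⁻⁵ × sin 58° = 1.24×10⁻⁴ s⁻¹
Wind speed in SI: 13.6 knots = 7.00 m/s
Geostrophic balance rearranged: |∂P/∂n| = f ρ V_g
|∂P/∂n| = 1.24×10⁻⁴ × 0.824 × 7.00 = 7.13×10⁻⁴ Pa/m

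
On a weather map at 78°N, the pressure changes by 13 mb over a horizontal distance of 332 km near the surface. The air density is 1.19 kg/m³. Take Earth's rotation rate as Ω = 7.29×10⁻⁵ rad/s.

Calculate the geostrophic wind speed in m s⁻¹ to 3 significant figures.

23.1 m s⁻¹

Coriolis parameter at 78°N:
f = 2Ω sin φ = 2 × 7.29×10⁻⁵ × sin 78° = 1.43×10⁻⁴ s⁻¹
Pressure gradient: |∂P/∂n| = 1300 Pa / 332000 m = 3.92×10⁻³ Pa/m
Geostrophic balance (pressure-gradient force = Coriolis force):
V_g = (1/(fρ)) |∂P/∂n| = 3.92×10⁻³ / (1.43×10⁻⁴ × 1.19) = 23.1 m/s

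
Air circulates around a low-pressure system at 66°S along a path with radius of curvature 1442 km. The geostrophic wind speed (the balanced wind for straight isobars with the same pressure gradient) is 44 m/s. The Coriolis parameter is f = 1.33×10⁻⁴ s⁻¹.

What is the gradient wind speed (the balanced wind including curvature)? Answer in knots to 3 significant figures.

71.7 knots

Around a low, centrifugal force acts outward with Coriolis, so pressure-gradient force balances both:
(1/ρ)|∂P/∂n| = fV + V²/R  →  V² + fR·V − fR·V_g = 0
With fR = 1.33×10⁻⁴ × 1442×10³ m = 192 m/s:
V = [−fR + √((fR)² + 4 fR V_g)]/2 = [−192 + √(192² + 4×192×44)]/2 = 36.9 m/s
Subgeostrophic (V < V_g = 44 m/s), as expected around a low.
Converting: 36.9 m/s × 1.944 = 71.7 knots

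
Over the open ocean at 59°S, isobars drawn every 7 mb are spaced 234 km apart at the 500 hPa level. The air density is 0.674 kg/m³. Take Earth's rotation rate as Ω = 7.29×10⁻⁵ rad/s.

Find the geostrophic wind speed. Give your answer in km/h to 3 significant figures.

128 km/h

Coriolis parameter at 59°S:
f = 2Ω sin φ = 2 × 7.29×10⁻⁵ × sin 59° = 1.25×10⁻⁴ s⁻¹
Pressure gradient: |∂P/∂n| = 700 Pa / 234000 m = 2.99×10⁻³ Pa/m
Geostrophic balance (pressure-gradient force = Coriolis force):
V_g = (1/(fρ)) |∂P/∂n| = 2.99×10⁻³ / (1.25×10⁻⁴ × 0.674) = 35.5 m/s
Converting: 35.5 m/s × 3.6 = 128 km/h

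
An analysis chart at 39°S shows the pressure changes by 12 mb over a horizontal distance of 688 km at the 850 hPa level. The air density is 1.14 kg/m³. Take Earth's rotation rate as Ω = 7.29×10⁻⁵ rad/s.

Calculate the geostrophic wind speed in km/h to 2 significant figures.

Coriolis parameter at 39°S:
f = 2Ω sin φ = 2 × 7.29×10⁻⁵ × sin 39° = 9.18×10⁻⁵ s⁻¹
Pressure gradient: |∂P/∂n| = 1200 Pa / 688000 m = 1.74×10⁻³ Pa/m
Geostrophic balance (pressure-gradient force = Coriolis force):
V_g = (1/(fρ)) |∂P/∂n| = 1.74×10⁻³ / (9.18×10⁻⁵ × 1.14) = 16.7 m/s
Converting: 16.7 m/s × 3.6 = 60 km/h

60 km/h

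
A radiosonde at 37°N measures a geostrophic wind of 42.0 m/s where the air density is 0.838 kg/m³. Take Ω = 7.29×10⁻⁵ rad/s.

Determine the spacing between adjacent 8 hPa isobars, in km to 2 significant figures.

260 km

Coriolis parameter at 37°N:
f = 2Ω sin φ = 2 × 7.29×10⁻⁵ × sin 37° = 8.77×10⁻⁵ s⁻¹
Geostrophic balance rearranged: |∂P/∂n| = f ρ V_g
|∂P/∂n| = 8.77×10⁻⁵ × 0.838 × 42.0 = 3.09×10⁻³ Pa/m
Isobar spacing: Δn = ΔP/|∂P/∂n| = 800 Pa / 3.09×10⁻³ Pa/m = 259046 m ≈ 260 km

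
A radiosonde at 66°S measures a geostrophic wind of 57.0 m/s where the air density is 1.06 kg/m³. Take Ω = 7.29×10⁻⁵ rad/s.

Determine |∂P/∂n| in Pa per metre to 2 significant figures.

Coriolis parameter at 66°S:
f = 2Ω sin φ = 2 × 7.29×10⁻⁵ × sin 66° = 1.33×10⁻⁴ s⁻¹
Geostrophic balance rearranged: |∂P/∂n| = f ρ V_g
|∂P/∂n| = 1.33×10⁻⁴ × 1.06 × 57.0 = 8.05×10⁻³ Pa/m

8.0×10⁻³ Pa/m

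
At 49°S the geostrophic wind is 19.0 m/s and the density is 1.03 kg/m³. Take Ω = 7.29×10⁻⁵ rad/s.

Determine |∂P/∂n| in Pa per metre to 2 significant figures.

2.2×10⁻³ Pa/m

Coriolis parameter at 49°S:
f = 2Ω sin φ = 2 × 7.29×10⁻⁵ × sin 49° = 1.10×10⁻⁴ s⁻¹
Geostrophic balance rearranged: |∂P/∂n| = f ρ V_g
|∂P/∂n| = 1.10×10⁻⁴ × 1.03 × 19.0 = 2.15×10⁻³ Pa/m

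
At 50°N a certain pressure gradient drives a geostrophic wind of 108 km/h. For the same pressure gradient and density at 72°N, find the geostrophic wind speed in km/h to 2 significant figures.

87 km/h

With the same pressure gradient and density, V_g ∝ 1/f ∝ 1/sin φ.
V₂ = V₁ · sin φ₁ / sin φ₂ = 108 × sin 50° / sin 72°
V₂ = 108 × 0.7660/0.9511 = 87 km/h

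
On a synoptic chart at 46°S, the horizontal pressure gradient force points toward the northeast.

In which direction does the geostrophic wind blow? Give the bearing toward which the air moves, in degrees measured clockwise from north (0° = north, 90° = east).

315°

The pressure-gradient force points toward the northeast (bearing 045°).
Geostrophic balance: in the Southern Hemisphere the Coriolis force deflects motion to the left, so the geostrophic wind blows 90° to the left of the pressure-gradient force (low pressure on the right).
Rotating 045° by 90° counterclockwise gives 315° — the wind blows toward the northwest.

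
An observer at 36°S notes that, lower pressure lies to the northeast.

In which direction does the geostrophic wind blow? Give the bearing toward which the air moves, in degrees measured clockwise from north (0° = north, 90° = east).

The pressure-gradient force points toward the northeast (bearing 045°).
Geostrophic balance: in the Southern Hemisphere the Coriolis force deflects motion to the left, so the geostrophic wind blows 90° to the left of the pressure-gradient force (low pressure on the right).
Rotating 045° by 90° counterclockwise gives 315° — the wind blows toward the northwest.

315°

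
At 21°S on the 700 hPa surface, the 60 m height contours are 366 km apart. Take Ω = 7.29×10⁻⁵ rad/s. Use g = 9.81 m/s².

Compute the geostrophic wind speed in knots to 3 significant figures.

59.8 knots

Coriolis parameter at 21°S:
f = 2Ω sin φ = 2 × 7.29×10⁻⁵ × sin 21° = 5.23×10⁻⁵ s⁻¹
Height gradient: |∂Z/∂n| = 60 m / 366000 m = 1.64×10⁻⁴
On a pressure surface, geostrophic balance gives V_g = (g/f)|∂Z/∂n|:
V_g = 9.81 × 1.64×10⁻⁴ / 5.23×10⁻⁵ = 30.8 m/s
Converting: 30.8 m/s × 1.944 = 59.8 knots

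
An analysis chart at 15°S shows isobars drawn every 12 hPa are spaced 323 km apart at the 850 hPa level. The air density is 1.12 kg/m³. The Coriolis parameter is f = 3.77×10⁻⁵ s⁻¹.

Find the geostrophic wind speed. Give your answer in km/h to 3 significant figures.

317 km/h

Pressure gradient: |∂P/∂n| = 1200 Pa / 323000 m = 3.72×10⁻³ Pa/m
Geostrophic balance (pressure-gradient force = Coriolis force):
V_g = (1/(fρ)) |∂P/∂n| = 3.72×10⁻³ / (3.77×10⁻⁵ × 1.12) = 88.0 m/s
Converting: 88.0 m/s × 3.6 = 317 km/h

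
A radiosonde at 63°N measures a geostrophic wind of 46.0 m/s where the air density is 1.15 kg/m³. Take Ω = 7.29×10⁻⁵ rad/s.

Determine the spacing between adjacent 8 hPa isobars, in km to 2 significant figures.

120 km

Coriolis parameter at 63°N:
f = 2Ω sin φ = 2 × 7.29×10⁻⁵ × sin 63° = 1.30×10⁻⁴ s⁻¹
Geostrophic balance rearranged: |∂P/∂n| = f ρ V_g
|∂P/∂n| = 1.30×10⁻⁴ × 1.15 × 46.0 = 6.87×10⁻³ Pa/m
Isobar spacing: Δn = ΔP/|∂P/∂n| = 800 Pa / 6.87×10⁻³ Pa/m = 116412 m ≈ 120 km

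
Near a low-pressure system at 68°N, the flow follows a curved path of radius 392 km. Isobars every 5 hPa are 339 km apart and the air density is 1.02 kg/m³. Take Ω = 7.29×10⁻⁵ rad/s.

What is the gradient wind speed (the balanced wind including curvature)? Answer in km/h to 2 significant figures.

Coriolis parameter at 68°N:
f = 2Ω sin φ = 2 × 7.29×10⁻⁵ × sin 68° = 1.35×10⁻⁴ s⁻¹
Pressure gradient: |∂P/∂n| = 500 Pa / 339000 m = 1.47×10⁻³ Pa/m
Geostrophic speed: V_g = |∂P/∂n|/(fρ) = 1.47×10⁻³/(1.35×10⁻⁴ × 1.02) = 10.7 m/s
Around a low, centrifugal force acts outward with Coriolis, so pressure-gradient force balances both:
(1/ρ)|∂P/∂n| = fV + V²/R  →  V² + fR·V − fR·V_g = 0
With fR = 1.35×10⁻⁴ × 392×10³ m = 53.0 m/s:
V = [−fR + √((fR)² + 4 fR V_g)]/2 = [−53.0 + √(53.0² + 4×53.0×10.7)]/2 = 9.13 m/s
Subgeostrophic (V < V_g = 10.7 m/s), as expected around a low.
Converting: 9.13 m/s × 3.6 = 33 km/h

33 km/h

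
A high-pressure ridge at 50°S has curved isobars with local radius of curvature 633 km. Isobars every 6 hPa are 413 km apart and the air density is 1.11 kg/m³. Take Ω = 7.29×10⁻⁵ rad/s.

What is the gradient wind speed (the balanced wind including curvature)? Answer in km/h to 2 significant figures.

Coriolis parameter at 50°S:
f = 2Ω sin φ = 2 × 7.29×10⁻⁵ × sin 50° = 1.12×10⁻⁴ s⁻¹
Pressure gradient: |∂P/∂n| = 600 Pa / 413000 m = 1.45×10⁻³ Pa/m
Geostrophic speed: V_g = |∂P/∂n|/(fρ) = 1.45×10⁻³/(1.12×10⁻⁴ × 1.11) = 11.7 m/s
Around a high, pressure-gradient force acts outward with centrifugal, so Coriolis balances both:
fV = (1/ρ)|∂P/∂n| + V²/R  →  V² − fR·V + fR·V_g = 0
With fR = 1.12×10⁻⁴ × 633×10³ m = 70.7 m/s:
V = [fR − √((fR)² − 4 fR V_g)]/2 = [70.7 − √(70.7² − 4×70.7×11.7)]/2 = 14.8 m/s
Supergeostrophic (V > V_g = 11.7 m/s), as expected around a high.
Converting: 14.8 m/s × 3.6 = 53 km/h

53 km/h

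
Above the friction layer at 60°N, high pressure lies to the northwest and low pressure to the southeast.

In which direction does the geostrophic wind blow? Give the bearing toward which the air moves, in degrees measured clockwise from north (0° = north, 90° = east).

The pressure-gradient force points toward the southeast (bearing 135°).
Geostrophic balance: in the Northern Hemisphere the Coriolis force deflects motion to the right, so the geostrophic wind blows 90° to the right of the pressure-gradient force (low pressure on the left).
Rotating 135° by 90° clockwise gives 225° — the wind blows toward the southwest.

225°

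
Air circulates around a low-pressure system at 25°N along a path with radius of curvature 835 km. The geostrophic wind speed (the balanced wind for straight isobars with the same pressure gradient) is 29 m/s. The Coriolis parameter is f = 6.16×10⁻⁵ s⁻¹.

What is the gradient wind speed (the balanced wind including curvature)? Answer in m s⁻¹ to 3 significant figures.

Around a low, centrifugal force acts outward with Coriolis, so pressure-gradient force balances both:
(1/ρ)|∂P/∂n| = fV + V²/R  →  V² + fR·V − fR·V_g = 0
With fR = 6.16×10⁻⁵ × 835×10³ m = 51.4 m/s:
V = [−fR + √((fR)² + 4 fR V_g)]/2 = [−51.4 + √(51.4² + 4×51.4×29)]/2 = 20.7 m/s
Subgeostrophic (V < V_g = 29 m/s), as expected around a low.

20.7 m s⁻¹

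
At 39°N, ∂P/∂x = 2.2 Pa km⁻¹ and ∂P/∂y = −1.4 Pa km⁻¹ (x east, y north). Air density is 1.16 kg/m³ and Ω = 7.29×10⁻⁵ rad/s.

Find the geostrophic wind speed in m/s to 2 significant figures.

25 m/s

Coriolis parameter at 39°N:
f = 2Ω sin φ = 2 × 7.29×10⁻⁵ × sin 39° = 9.18×10⁻⁵ s⁻¹
Component geostrophic relations (x east, y north):
u_g = −(1/(fρ)) ∂P/∂y,  v_g = (1/(fρ)) ∂P/∂x
u_g = −(−1.4×10⁻³)/(9.18×10⁻⁵ × 1.16) = 13.2 m/s;  v_g = (2.2×10⁻³)/(9.18×10⁻⁵ × 1.16) = 20.7 m/s
|V_g| = √(u_g² + v_g²) = 24.5 m/s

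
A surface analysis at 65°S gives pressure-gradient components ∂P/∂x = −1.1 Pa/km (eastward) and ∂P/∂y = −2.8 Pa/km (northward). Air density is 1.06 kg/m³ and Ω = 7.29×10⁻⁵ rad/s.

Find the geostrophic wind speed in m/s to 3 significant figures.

Coriolis parameter at 65°S:
f = 2Ω sin φ = 2 × 7.29×10⁻⁵ × sin 65° = 1.32×10⁻⁴ s⁻¹
In the Southern Hemisphere f is negative: f = −1.32×10⁻⁴ s⁻¹.
Component geostrophic relations (x east, y north):
u_g = −(1/(fρ)) ∂P/∂y,  v_g = (1/(fρ)) ∂P/∂x
u_g = −(−2.8×10⁻³)/(−1.32×10⁻⁴ × 1.06) = −20.0 m/s;  v_g = (−1.1×10⁻³)/(−1.32×10⁻⁴ × 1.06) = 7.85 m/s
|V_g| = √(u_g² + v_g²) = 21.5 m/s

21.5 m/s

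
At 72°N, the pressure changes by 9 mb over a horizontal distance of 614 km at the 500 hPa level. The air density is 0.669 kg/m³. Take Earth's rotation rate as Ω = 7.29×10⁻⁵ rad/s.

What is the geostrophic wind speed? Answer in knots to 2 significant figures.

31 knots

Coriolis parameter at 72°N:
f = 2Ω sin φ = 2 × 7.29×10⁻⁵ × sin 72° = 1.39×10⁻⁴ s⁻¹
Pressure gradient: |∂P/∂n| = 900 Pa / 614000 m = 1.47×10⁻³ Pa/m
Geostrophic balance (pressure-gradient force = Coriolis force):
V_g = (1/(fρ)) |∂P/∂n| = 1.47×10⁻³ / (1.39×10⁻⁴ × 0.669) = 15.8 m/s
Converting: 15.8 m/s × 1.944 = 31 knots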